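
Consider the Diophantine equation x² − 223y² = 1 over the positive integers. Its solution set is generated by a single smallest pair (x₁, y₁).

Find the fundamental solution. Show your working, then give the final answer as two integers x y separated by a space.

224 15

√223 = [14; 1,13,1,28, …], period ℓ=4 (even) → k=3
a_0=14:  p_0=14·1+0=14,  q_0=14·0+1=1
…
a_2=13:  p_2=13·15+14=209,  q_2=13·1+1=14
a_3=1:  p_3=1·209+15=224,  q_3=1·14+1=15
(x₁, y₁) = (224, 15);  224² − 223·15² = 1 ✓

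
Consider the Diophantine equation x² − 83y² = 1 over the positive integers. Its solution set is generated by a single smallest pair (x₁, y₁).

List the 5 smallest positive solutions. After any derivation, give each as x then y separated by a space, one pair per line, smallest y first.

d=83: √d = [9; 9,18] (ℓ=2, even), read p_1/q_1
k=0  a_k=9  p_k/q_k = 9/1
k=1  a_k=9  p_k/q_k = 82/9
(x₁, y₁) = (82, 9);  82² − 83·9² = 1 ✓
(x_2, y_2) = (82·82 + 83·9·9, 82·9 + 9·82) = (13447, 1476)
(x_3, y_3) = (82·13447 + 83·9·1476, 82·1476 + 9·13447) = (2205226, 242055)
(x_4, y_4) = (82·2205226 + 83·9·242055, 82·242055 + 9·2205226) = (361643617, 39695544)
(x_5, y_5) = (82·361643617 + 83·9·39695544, 82·39695544 + 9·361643617) = (59307347962, 6509827161)

82 9
13447 1476
2205226 242055
361643617 39695544
59307347962 6509827161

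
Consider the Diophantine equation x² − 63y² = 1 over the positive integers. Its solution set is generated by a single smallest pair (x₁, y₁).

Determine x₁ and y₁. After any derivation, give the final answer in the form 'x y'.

d=63: √d = [7; 1,14] (ℓ=2, even), read p_1/q_1
step 0: (7, 1)  from 7·(1,0) + (0,1)
step 1: (8, 1)  from 1·(7,1) + (1,0)
(x₁, y₁) = (8, 1);  8² − 63·1² = 1 ✓

8 1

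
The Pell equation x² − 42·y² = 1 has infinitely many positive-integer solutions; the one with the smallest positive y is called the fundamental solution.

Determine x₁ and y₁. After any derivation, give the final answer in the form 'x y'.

[6; 2,12] for √42; ℓ=2 ⇒ convergent index 1
step 0: (6, 1)  from 6·(1,0) + (0,1)
step 1: (13, 2)  from 2·(6,1) + (1,0)
(x₁, y₁) = (13, 2);  13² − 42·2² = 1 ✓

13 2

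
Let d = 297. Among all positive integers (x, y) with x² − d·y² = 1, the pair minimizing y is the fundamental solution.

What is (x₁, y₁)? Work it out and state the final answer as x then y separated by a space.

48599 2820

[17; 4,3,1,1,2,1,1,3,4,34] for √297; ℓ=10 ⇒ convergent index 9
k=0  a_k=17  p_k/q_k = 17/1
k=1  a_k=4  p_k/q_k = 69/4
…
k=3  a_k=1  p_k/q_k = 293/17
…
k=5  a_k=2  p_k/q_k = 1327/77
…
k=8  a_k=3  p_k/q_k = 11357/659
k=9  a_k=4  p_k/q_k = 48599/2820
→ (48599, 2820).  Check: 48599²=2361862801, 297·2820²=2361862800, difference 1.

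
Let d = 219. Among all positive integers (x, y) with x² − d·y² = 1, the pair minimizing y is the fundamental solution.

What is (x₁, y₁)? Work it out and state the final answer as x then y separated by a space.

74 5

√219 → a₀=14, period (1,3,1,28); ℓ=4 even so k=3
a_0=14:  p_0=14·1+0=14,  q_0=14·0+1=1
a_1=1:  p_1=1·14+1=15,  q_1=1·1+0=1
a_2=3:  p_2=3·15+14=59,  q_2=3·1+1=4
a_3=1:  p_3=1·59+15=74,  q_3=1·4+1=5
→ (74, 5).  Check: 74²=5476, 219·5²=5475, difference 1.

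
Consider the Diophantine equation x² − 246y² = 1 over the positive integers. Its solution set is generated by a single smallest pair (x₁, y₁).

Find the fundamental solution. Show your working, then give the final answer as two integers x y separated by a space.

88805 5662

√246 = [15; 1,2,5,1,14,1,5,2,1,30, …], period ℓ=10 (even) → k=9
step 0: (15, 1)  from 15·(1,0) + (0,1)
step 1: (16, 1)  from 1·(15,1) + (1,0)
step 2: (47, 3)  from 2·(16,1) + (15,1)
step 3: (251, 16)  from 5·(47,3) + (16,1)
step 4: (298, 19)  from 1·(251,16) + (47,3)
step 5: (4423, 282)  from 14·(298,19) + (251,16)
…
step 8: (60777, 3875)  from 2·(28028,1787) + (4721,301)
step 9: (88805, 5662)  from 1·(60777,3875) + (28028,1787)
→ (88805, 5662).  Check: 88805²=7886328025, 246·5662²=7886328024, difference 1.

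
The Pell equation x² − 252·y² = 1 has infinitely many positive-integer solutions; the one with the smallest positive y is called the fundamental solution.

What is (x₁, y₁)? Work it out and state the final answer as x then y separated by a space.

127 8

√252 = [15; 1,6,1,30, …], period ℓ=4 (even) → k=3
k=0  a_k=15  p_k/q_k = 15/1
…
k=2  a_k=6  p_k/q_k = 111/7
k=3  a_k=1  p_k/q_k = 127/8
→ (127, 8).  Check: 127²=16129, 252·8²=16128, difference 1.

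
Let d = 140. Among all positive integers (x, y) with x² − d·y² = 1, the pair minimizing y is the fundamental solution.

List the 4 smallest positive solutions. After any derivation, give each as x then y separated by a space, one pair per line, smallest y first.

√140 = [11; 1,4,1,22, …], period ℓ=4 (even) → k=3
a_0=11:  p_0=11·1+0=11,  q_0=11·0+1=1
a_1=1:  p_1=1·11+1=12,  q_1=1·1+0=1
a_2=4:  p_2=4·12+11=59,  q_2=4·1+1=5
a_3=1:  p_3=1·59+12=71,  q_3=1·5+1=6
→ (71, 6).  Check: 71²=5041, 140·6²=5040, difference 1.
n=2: (71,6)∘(71,6) = (71·71+140·6·6, 71·6+6·71) = (10081,852)
n=3: (10081,852)∘(71,6) = (71·10081+140·6·852, 71·852+6·10081) = (1431431,120978)
n=4: (1431431,120978)∘(71,6) = (71·1431431+140·6·120978, 71·120978+6·1431431) = (203253121,17178024)

71 6
10081 852
1431431 120978
203253121 17178024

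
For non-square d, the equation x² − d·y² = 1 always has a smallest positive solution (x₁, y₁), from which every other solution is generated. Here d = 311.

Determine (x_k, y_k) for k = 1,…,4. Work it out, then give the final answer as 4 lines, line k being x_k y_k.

d=311: √d = [17; 1,1,1,2,1,…,1,1,34] (ℓ=16, even), read p_15/q_15
a_0=17:  p_0=17·1+0=17,  q_0=17·0+1=1
a_1=1:  p_1=1·17+1=18,  q_1=1·1+0=1
…
a_5=1:  p_5=1·141+53=194,  q_5=1·8+3=11
…
a_7=3:  p_7=3·1305+194=4109,  q_7=3·74+11=233
a_8=17:  p_8=17·4109+1305=71158,  q_8=17·233+74=4035
a_9=3:  p_9=3·71158+4109=217583,  q_9=3·4035+233=12338
…
a_14=1:  p_14=1·6159373+4565134=10724507,  q_14=1·349266+258865=608131
a_15=1:  p_15=1·10724507+6159373=16883880,  q_15=1·608131+349266=957397
(x₁, y₁) = (16883880, 957397);  16883880² − 311·957397² = 1 ✓
k=2:  x_2 = 16883880·16883880+311·957397·957397 = 570130807708799,  y_2 = 16883880·957397+957397·16883880 = 32329152120720
k=3:  x_3 = 16883880·570130807708799+311·957397·32329152120720 = 19252040283316857636360,  y_3 = 16883880·32329152120720+957397·570130807708799 = 1091683049815963029803
k=4:  x_4 = 16883880·19252040283316857636360+311·957397·1091683049815963029803 = 650098275797375082487964044801,  y_4 = 16883880·1091683049815963029803+957397·19252040283316857636360 = 36863691222253451430108430560

16883880 957397
570130807708799 32329152120720
19252040283316857636360 1091683049815963029803
650098275797375082487964044801 36863691222253451430108430560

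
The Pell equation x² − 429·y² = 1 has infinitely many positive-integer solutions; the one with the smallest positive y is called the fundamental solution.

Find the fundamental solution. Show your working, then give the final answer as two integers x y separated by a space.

1524095 73584

√429 → a₀=20, period (1,2,2,9,1,12,1,9,2,2,1,40); ℓ=12 even so k=11
step 0: (20, 1)  from 20·(1,0) + (0,1)
…
step 3: (145, 7)  from 2·(62,3) + (21,1)
…
step 10: (1085636, 52415)  from 2·(438459,21169) + (208718,10077)
step 11: (1524095, 73584)  from 1·(1085636,52415) + (438459,21169)
→ (1524095, 73584).  Check: 1524095²=2322865569025, 429·73584²=2322865569024, difference 1.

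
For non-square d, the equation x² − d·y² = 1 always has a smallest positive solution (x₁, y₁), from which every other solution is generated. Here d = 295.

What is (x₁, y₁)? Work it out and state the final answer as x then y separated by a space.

√295 → a₀=17, period (5,1,2,3,2,6,2,3,2,1,5,34); ℓ=12 even so k=11
k=0  a_k=17  p_k/q_k = 17/1
k=1  a_k=5  p_k/q_k = 86/5
k=2  a_k=1  p_k/q_k = 103/6
k=3  a_k=2  p_k/q_k = 292/17
k=4  a_k=3  p_k/q_k = 979/57
k=5  a_k=2  p_k/q_k = 2250/131
…
k=7  a_k=2  p_k/q_k = 31208/1817
…
k=9  a_k=2  p_k/q_k = 247414/14405
k=10  a_k=1  p_k/q_k = 355517/20699
k=11  a_k=5  p_k/q_k = 2024999/117900
fundamental: x₁=2024999, y₁=117900  (since 4100620950001 − 295·13900410000 = 1)

2024999 117900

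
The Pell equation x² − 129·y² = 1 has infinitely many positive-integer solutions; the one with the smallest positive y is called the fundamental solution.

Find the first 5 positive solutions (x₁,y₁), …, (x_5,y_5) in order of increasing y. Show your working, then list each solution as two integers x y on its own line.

16855 1484
568182049 50025640
19153416854935 1686364322916
645661681611676801 56847341275472720
21765255267976208106775 1916323872709821068284

√129 = [11; 2,1,3,1,6,1,3,1,2,22, …], period ℓ=10 (even) → k=9
i=0: a=11 ⇒ p=11, q=1
…
i=2: a=1 ⇒ p=34, q=3
…
i=7: a=3 ⇒ p=4793, q=422
i=8: a=1 ⇒ p=6031, q=531
i=9: a=2 ⇒ p=16855, q=1484
→ (16855, 1484).  Check: 16855²=284091025, 129·1484²=284091024, difference 1.
n=2: (16855,1484)∘(16855,1484) = (16855·16855+129·1484·1484, 16855·1484+1484·16855) = (568182049,50025640)
n=3: (568182049,50025640)∘(16855,1484) = (16855·568182049+129·1484·50025640, 16855·50025640+1484·568182049) = (19153416854935,1686364322916)
n=4: (19153416854935,1686364322916)∘(16855,1484) = (16855·19153416854935+129·1484·1686364322916, 16855·1686364322916+1484·19153416854935) = (645661681611676801,56847341275472720)
n=5: (645661681611676801,56847341275472720)∘(16855,1484) = (16855·645661681611676801+129·1484·56847341275472720, 16855·56847341275472720+1484·645661681611676801) = (21765255267976208106775,1916323872709821068284)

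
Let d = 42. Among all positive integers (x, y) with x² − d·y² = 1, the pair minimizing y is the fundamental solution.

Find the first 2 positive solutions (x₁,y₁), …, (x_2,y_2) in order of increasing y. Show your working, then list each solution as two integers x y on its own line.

13 2
337 52

[6; 2,12] for √42; ℓ=2 ⇒ convergent index 1
a_0=6:  p_0=6·1+0=6,  q_0=6·0+1=1
a_1=2:  p_1=2·6+1=13,  q_1=2·1+0=2
fundamental: x₁=13, y₁=2  (since 169 − 42·4 = 1)
n=2: (13,2)∘(13,2) = (13·13+42·2·2, 13·2+2·13) = (337,52)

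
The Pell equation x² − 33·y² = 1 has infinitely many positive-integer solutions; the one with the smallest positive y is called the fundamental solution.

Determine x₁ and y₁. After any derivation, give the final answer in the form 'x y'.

√33 = [5; 1,2,1,10, …], period ℓ=4 (even) → k=3
k=0  a_k=5  p_k/q_k = 5/1
k=1  a_k=1  p_k/q_k = 6/1
k=2  a_k=2  p_k/q_k = 17/3
k=3  a_k=1  p_k/q_k = 23/4
→ (23, 4).  Check: 23²=529, 33·4²=528, difference 1.

23 4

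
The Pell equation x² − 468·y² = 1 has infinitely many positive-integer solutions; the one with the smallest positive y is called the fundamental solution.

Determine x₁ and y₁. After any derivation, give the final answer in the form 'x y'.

d=468: √d = [21; 1,1,1,2,1,1,1,42] (ℓ=8, even), read p_7/q_7
k=0  a_k=21  p_k/q_k = 21/1
…
k=2  a_k=1  p_k/q_k = 43/2
k=3  a_k=1  p_k/q_k = 65/3
…
k=5  a_k=1  p_k/q_k = 238/11
k=6  a_k=1  p_k/q_k = 411/19
k=7  a_k=1  p_k/q_k = 649/30
(x₁, y₁) = (649, 30);  649² − 468·30² = 1 ✓

649 30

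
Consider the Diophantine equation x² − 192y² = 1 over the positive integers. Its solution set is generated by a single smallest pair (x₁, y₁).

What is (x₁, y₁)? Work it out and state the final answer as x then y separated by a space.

97 7

[13; 1,5,1,26] for √192; ℓ=4 ⇒ convergent index 3
a_0=13:  p_0=13·1+0=13,  q_0=13·0+1=1
a_1=1:  p_1=1·13+1=14,  q_1=1·1+0=1
a_2=5:  p_2=5·14+13=83,  q_2=5·1+1=6
a_3=1:  p_3=1·83+14=97,  q_3=1·6+1=7
(x₁, y₁) = (97, 7);  97² − 192·7² = 1 ✓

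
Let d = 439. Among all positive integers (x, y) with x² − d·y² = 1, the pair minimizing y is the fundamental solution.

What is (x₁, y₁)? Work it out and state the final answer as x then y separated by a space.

√439 → a₀=20, period (1,19,1,40); ℓ=4 even so k=3
step 0: (20, 1)  from 20·(1,0) + (0,1)
…
step 2: (419, 20)  from 19·(21,1) + (20,1)
step 3: (440, 21)  from 1·(419,20) + (21,1)
(x₁, y₁) = (440, 21);  440² − 439·21² = 1 ✓

440 21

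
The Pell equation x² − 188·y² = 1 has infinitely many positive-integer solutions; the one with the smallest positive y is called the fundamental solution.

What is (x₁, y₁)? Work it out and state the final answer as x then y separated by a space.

[13; 1,2,2,6,2,2,1,26] for √188; ℓ=8 ⇒ convergent index 7
k=0  a_k=13  p_k/q_k = 13/1
k=1  a_k=1  p_k/q_k = 14/1
…
k=3  a_k=2  p_k/q_k = 96/7
k=4  a_k=6  p_k/q_k = 617/45
k=5  a_k=2  p_k/q_k = 1330/97
k=6  a_k=2  p_k/q_k = 3277/239
k=7  a_k=1  p_k/q_k = 4607/336
→ (4607, 336).  Check: 4607²=21224449, 188·336²=21224448, difference 1.

4607 336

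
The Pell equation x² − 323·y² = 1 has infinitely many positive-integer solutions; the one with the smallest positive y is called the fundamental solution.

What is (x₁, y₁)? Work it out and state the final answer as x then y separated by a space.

18 1

√323 = [17; 1,34, …], period ℓ=2 (even) → k=1
step 0: (17, 1)  from 17·(1,0) + (0,1)
step 1: (18, 1)  from 1·(17,1) + (1,0)
→ (18, 1).  Check: 18²=324, 323·1²=323, difference 1.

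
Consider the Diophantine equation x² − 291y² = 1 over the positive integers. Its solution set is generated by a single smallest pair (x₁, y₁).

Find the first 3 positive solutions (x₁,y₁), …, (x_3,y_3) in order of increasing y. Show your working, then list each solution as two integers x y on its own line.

290 17
168199 9860
97555130 5718783

d=291: √d = [17; 17,34] (ℓ=2, even), read p_1/q_1
step 0: (17, 1)  from 17·(1,0) + (0,1)
step 1: (290, 17)  from 17·(17,1) + (1,0)
fundamental: x₁=290, y₁=17  (since 84100 − 291·289 = 1)
k=2:  x_2 = 290·290+291·17·17 = 168199,  y_2 = 290·17+17·290 = 9860
k=3:  x_3 = 290·168199+291·17·9860 = 97555130,  y_3 = 290·9860+17·168199 = 5718783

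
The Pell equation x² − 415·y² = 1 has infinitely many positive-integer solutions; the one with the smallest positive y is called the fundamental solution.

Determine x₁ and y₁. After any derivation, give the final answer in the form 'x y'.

d=415: √d = [20; 2,1,2,4,6,…,1,2,40] (ℓ=16, even), read p_15/q_15
i=0: a=20 ⇒ p=20, q=1
i=1: a=2 ⇒ p=41, q=2
…
i=3: a=2 ⇒ p=163, q=8
i=4: a=4 ⇒ p=713, q=35
i=5: a=6 ⇒ p=4441, q=218
…
i=7: a=1 ⇒ p=9595, q=471
…
i=9: a=1 ⇒ p=43534, q=2137
i=10: a=1 ⇒ p=77473, q=3803
i=11: a=6 ⇒ p=508372, q=24955
i=12: a=4 ⇒ p=2110961, q=103623
i=13: a=2 ⇒ p=4730294, q=232201
i=14: a=1 ⇒ p=6841255, q=335824
i=15: a=2 ⇒ p=18412804, q=903849
fundamental: x₁=18412804, y₁=903849  (since 339031351142416 − 415·816943014801 = 1)

18412804 903849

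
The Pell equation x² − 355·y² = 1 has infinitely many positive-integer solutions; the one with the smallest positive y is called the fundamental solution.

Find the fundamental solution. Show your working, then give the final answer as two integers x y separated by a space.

√355 = [18; 1,5,3,3,1,6,1,3,3,5,1,36, …], period ℓ=12 (even) → k=11
i=0: a=18 ⇒ p=18, q=1
i=1: a=1 ⇒ p=19, q=1
…
i=3: a=3 ⇒ p=358, q=19
i=4: a=3 ⇒ p=1187, q=63
…
i=10: a=5 ⇒ p=803418, q=42641
i=11: a=1 ⇒ p=954809, q=50676
(x₁, y₁) = (954809, 50676);  954809² − 355·50676² = 1 ✓

954809 50676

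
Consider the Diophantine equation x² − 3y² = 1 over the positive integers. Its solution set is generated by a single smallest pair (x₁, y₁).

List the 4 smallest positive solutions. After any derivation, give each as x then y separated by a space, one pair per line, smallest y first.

2 1
7 4
26 15
97 56

[1; 1,2] for √3; ℓ=2 ⇒ convergent index 1
step 0: (1, 1)  from 1·(1,0) + (0,1)
step 1: (2, 1)  from 1·(1,1) + (1,0)
(x₁, y₁) = (2, 1);  2² − 3·1² = 1 ✓
k=2:  x_2 = 2·2+3·1·1 = 7,  y_2 = 2·1+1·2 = 4
k=3:  x_3 = 2·7+3·1·4 = 26,  y_3 = 2·4+1·7 = 15
k=4:  x_4 = 2·26+3·1·15 = 97,  y_4 = 2·15+1·26 = 56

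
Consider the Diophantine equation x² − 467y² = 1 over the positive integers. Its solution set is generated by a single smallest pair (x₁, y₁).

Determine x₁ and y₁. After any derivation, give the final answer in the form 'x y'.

√467 = [21; 1,1,1,1,3,…,1,1,42, …], period ℓ=14 (even) → k=13
a_0=21:  p_0=21·1+0=21,  q_0=21·0+1=1
a_1=1:  p_1=1·21+1=22,  q_1=1·1+0=1
a_2=1:  p_2=1·22+21=43,  q_2=1·1+1=2
a_3=1:  p_3=1·43+22=65,  q_3=1·2+1=3
a_4=1:  p_4=1·65+43=108,  q_4=1·3+2=5
a_5=3:  p_5=3·108+65=389,  q_5=3·5+3=18
a_6=3:  p_6=3·389+108=1275,  q_6=3·18+5=59
a_7=21:  p_7=21·1275+389=27164,  q_7=21·59+18=1257
a_8=3:  p_8=3·27164+1275=82767,  q_8=3·1257+59=3830
…
a_11=1:  p_11=1·358232+275465=633697,  q_11=1·16577+12747=29324
a_12=1:  p_12=1·633697+358232=991929,  q_12=1·29324+16577=45901
a_13=1:  p_13=1·991929+633697=1625626,  q_13=1·45901+29324=75225
(x₁, y₁) = (1625626, 75225);  1625626² − 467·75225² = 1 ✓

1625626 75225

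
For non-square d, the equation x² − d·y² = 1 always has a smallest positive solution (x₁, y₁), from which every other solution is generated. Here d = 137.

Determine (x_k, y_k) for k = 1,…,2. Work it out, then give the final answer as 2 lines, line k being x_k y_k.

d=137: √d = [11; 1,2,2,1,1,2,2,1,22] (ℓ=9, odd), read p_17/q_17
i=0: a=11 ⇒ p=11, q=1
i=1: a=1 ⇒ p=12, q=1
i=2: a=2 ⇒ p=35, q=3
i=3: a=2 ⇒ p=82, q=7
…
i=6: a=2 ⇒ p=515, q=44
i=7: a=2 ⇒ p=1229, q=105
…
i=9: a=22 ⇒ p=39597, q=3383
i=10: a=1 ⇒ p=41341, q=3532
i=11: a=2 ⇒ p=122279, q=10447
i=12: a=2 ⇒ p=285899, q=24426
i=13: a=1 ⇒ p=408178, q=34873
i=14: a=1 ⇒ p=694077, q=59299
i=15: a=2 ⇒ p=1796332, q=153471
i=16: a=2 ⇒ p=4286741, q=366241
i=17: a=1 ⇒ p=6083073, q=519712
→ (6083073, 519712).  Check: 6083073²=37003777123329, 137·519712²=37003777123328, difference 1.
n=2: (6083073,519712)∘(6083073,519712) = (6083073·6083073+137·519712·519712, 6083073·519712+519712·6083073) = (74007554246657,6322892069952)

6083073 519712
74007554246657 6322892069952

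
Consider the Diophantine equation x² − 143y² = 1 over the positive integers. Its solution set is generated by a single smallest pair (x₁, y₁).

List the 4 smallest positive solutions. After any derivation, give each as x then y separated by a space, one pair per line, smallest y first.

12 1
287 24
6876 575
164737 13776

d=143: √d = [11; 1,22] (ℓ=2, even), read p_1/q_1
a_0=11:  p_0=11·1+0=11,  q_0=11·0+1=1
a_1=1:  p_1=1·11+1=12,  q_1=1·1+0=1
→ (12, 1).  Check: 12²=144, 143·1²=143, difference 1.
n=2: (12,1)∘(12,1) = (12·12+143·1·1, 12·1+1·12) = (287,24)
n=3: (287,24)∘(12,1) = (12·287+143·1·24, 12·24+1·287) = (6876,575)
n=4: (6876,575)∘(12,1) = (12·6876+143·1·575, 12·575+1·6876) = (164737,13776)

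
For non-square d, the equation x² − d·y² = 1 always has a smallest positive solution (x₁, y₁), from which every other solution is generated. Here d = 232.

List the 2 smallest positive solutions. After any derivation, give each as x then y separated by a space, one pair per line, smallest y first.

19603 1287
768555217 50458122

√232 → a₀=15, period (4,3,7,3,4,30); ℓ=6 even so k=5
k=0  a_k=15  p_k/q_k = 15/1
…
k=4  a_k=3  p_k/q_k = 4539/298
k=5  a_k=4  p_k/q_k = 19603/1287
→ (19603, 1287).  Check: 19603²=384277609, 232·1287²=384277608, difference 1.
n=2: (19603,1287)∘(19603,1287) = (19603·19603+232·1287·1287, 19603·1287+1287·19603) = (768555217,50458122)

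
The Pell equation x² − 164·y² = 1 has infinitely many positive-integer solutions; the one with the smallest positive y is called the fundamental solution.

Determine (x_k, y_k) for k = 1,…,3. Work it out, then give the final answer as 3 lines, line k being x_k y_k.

d=164: √d = [12; 1,4,6,4,1,24] (ℓ=6, even), read p_5/q_5
i=0: a=12 ⇒ p=12, q=1
…
i=4: a=4 ⇒ p=1652, q=129
i=5: a=1 ⇒ p=2049, q=160
fundamental: x₁=2049, y₁=160  (since 4198401 − 164·25600 = 1)
n=2: (2049,160)∘(2049,160) = (2049·2049+164·160·160, 2049·160+160·2049) = (8396801,655680)
n=3: (8396801,655680)∘(2049,160) = (2049·8396801+164·160·655680, 2049·655680+160·8396801) = (34410088449,2686976480)

2049 160
8396801 655680
34410088449 2686976480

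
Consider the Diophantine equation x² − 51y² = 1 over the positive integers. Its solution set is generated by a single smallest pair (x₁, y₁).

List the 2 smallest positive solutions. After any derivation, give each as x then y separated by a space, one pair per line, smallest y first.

d=51: √d = [7; 7,14] (ℓ=2, even), read p_1/q_1
k=0  a_k=7  p_k/q_k = 7/1
k=1  a_k=7  p_k/q_k = 50/7
→ (50, 7).  Check: 50²=2500, 51·7²=2499, difference 1.
k=2:  x_2 = 50·50+51·7·7 = 4999,  y_2 = 50·7+7·50 = 700

50 7
4999 700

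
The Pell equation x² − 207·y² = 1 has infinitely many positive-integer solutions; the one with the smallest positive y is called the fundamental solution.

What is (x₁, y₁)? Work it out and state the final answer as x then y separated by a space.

d=207: √d = [14; 2,1,1,2,1,1,2,28] (ℓ=8, even), read p_7/q_7
step 0: (14, 1)  from 14·(1,0) + (0,1)
step 1: (29, 2)  from 2·(14,1) + (1,0)
step 2: (43, 3)  from 1·(29,2) + (14,1)
…
step 6: (446, 31)  from 1·(259,18) + (187,13)
step 7: (1151, 80)  from 2·(446,31) + (259,18)
→ (1151, 80).  Check: 1151²=1324801, 207·80²=1324800, difference 1.

1151 80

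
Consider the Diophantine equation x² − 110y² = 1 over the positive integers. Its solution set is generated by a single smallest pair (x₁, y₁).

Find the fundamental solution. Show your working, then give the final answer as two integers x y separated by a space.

√110 = [10; 2,20, …], period ℓ=2 (even) → k=1
step 0: (10, 1)  from 10·(1,0) + (0,1)
step 1: (21, 2)  from 2·(10,1) + (1,0)
(x₁, y₁) = (21, 2);  21² − 110·2² = 1 ✓

21 2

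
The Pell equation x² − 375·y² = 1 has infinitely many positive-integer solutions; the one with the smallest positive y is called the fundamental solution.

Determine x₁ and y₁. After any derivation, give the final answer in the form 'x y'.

√375 → a₀=19, period (2,1,2,1,5,1,2,1,2,38); ℓ=10 even so k=9
step 0: (19, 1)  from 19·(1,0) + (0,1)
step 1: (39, 2)  from 2·(19,1) + (1,0)
step 2: (58, 3)  from 1·(39,2) + (19,1)
step 3: (155, 8)  from 2·(58,3) + (39,2)
step 4: (213, 11)  from 1·(155,8) + (58,3)
…
step 6: (1433, 74)  from 1·(1220,63) + (213,11)
step 7: (4086, 211)  from 2·(1433,74) + (1220,63)
step 8: (5519, 285)  from 1·(4086,211) + (1433,74)
step 9: (15124, 781)  from 2·(5519,285) + (4086,211)
→ (15124, 781).  Check: 15124²=228735376, 375·781²=228735375, difference 1.

15124 781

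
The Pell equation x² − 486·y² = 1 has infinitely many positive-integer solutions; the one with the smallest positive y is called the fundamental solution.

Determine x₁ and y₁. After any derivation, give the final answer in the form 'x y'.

485 22

√486 = [22; 22,44, …], period ℓ=2 (even) → k=1
k=0  a_k=22  p_k/q_k = 22/1
k=1  a_k=22  p_k/q_k = 485/22
(x₁, y₁) = (485, 22);  485² − 486·22² = 1 ✓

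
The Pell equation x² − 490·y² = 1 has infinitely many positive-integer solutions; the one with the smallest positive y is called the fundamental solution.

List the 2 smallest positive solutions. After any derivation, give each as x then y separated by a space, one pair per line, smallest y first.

1039681 46968
2161873163521 97663474416

√490 = [22; 7,2,1,4,4,4,1,2,7,44, …], period ℓ=10 (even) → k=9
a_0=22:  p_0=22·1+0=22,  q_0=22·0+1=1
…
a_3=1:  p_3=1·332+155=487,  q_3=1·15+7=22
a_4=4:  p_4=4·487+332=2280,  q_4=4·22+15=103
a_5=4:  p_5=4·2280+487=9607,  q_5=4·103+22=434
…
a_7=1:  p_7=1·40708+9607=50315,  q_7=1·1839+434=2273
a_8=2:  p_8=2·50315+40708=141338,  q_8=2·2273+1839=6385
a_9=7:  p_9=7·141338+50315=1039681,  q_9=7·6385+2273=46968
fundamental: x₁=1039681, y₁=46968  (since 1080936581761 − 490·2205993024 = 1)
(x_2, y_2) = (1039681·1039681 + 490·46968·46968, 1039681·46968 + 46968·1039681) = (2161873163521, 97663474416)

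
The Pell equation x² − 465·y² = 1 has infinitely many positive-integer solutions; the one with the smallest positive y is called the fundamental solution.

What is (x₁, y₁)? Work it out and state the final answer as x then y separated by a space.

√465 = [21; 1,1,3,2,2,2,3,1,1,42, …], period ℓ=10 (even) → k=9
k=0  a_k=21  p_k/q_k = 21/1
k=1  a_k=1  p_k/q_k = 22/1
…
k=7  a_k=3  p_k/q_k = 6922/321
k=8  a_k=1  p_k/q_k = 8949/415
k=9  a_k=1  p_k/q_k = 15871/736
(x₁, y₁) = (15871, 736);  15871² − 465·736² = 1 ✓

15871 736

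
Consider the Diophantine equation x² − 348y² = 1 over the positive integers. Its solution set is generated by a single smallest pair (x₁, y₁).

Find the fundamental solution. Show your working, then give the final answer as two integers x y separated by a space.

1567 84

√348 = [18; 1,1,1,8,1,1,1,36, …], period ℓ=8 (even) → k=7
a_0=18:  p_0=18·1+0=18,  q_0=18·0+1=1
a_1=1:  p_1=1·18+1=19,  q_1=1·1+0=1
a_2=1:  p_2=1·19+18=37,  q_2=1·1+1=2
a_3=1:  p_3=1·37+19=56,  q_3=1·2+1=3
a_4=8:  p_4=8·56+37=485,  q_4=8·3+2=26
a_5=1:  p_5=1·485+56=541,  q_5=1·26+3=29
a_6=1:  p_6=1·541+485=1026,  q_6=1·29+26=55
a_7=1:  p_7=1·1026+541=1567,  q_7=1·55+29=84
(x₁, y₁) = (1567, 84);  1567² − 348·84² = 1 ✓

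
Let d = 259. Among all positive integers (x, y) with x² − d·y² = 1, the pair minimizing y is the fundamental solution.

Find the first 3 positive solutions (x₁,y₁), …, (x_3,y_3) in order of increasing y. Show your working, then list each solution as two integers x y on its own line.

847225 52644
1435580401249 89202625800
2432519210895520825 151149389286757356

[16; 10,1,2,3,4,3,2,1,10,32] for √259; ℓ=10 ⇒ convergent index 9
step 0: (16, 1)  from 16·(1,0) + (0,1)
…
step 3: (515, 32)  from 2·(177,11) + (161,10)
…
step 7: (55265, 3434)  from 2·(23931,1487) + (7403,460)
step 8: (79196, 4921)  from 1·(55265,3434) + (23931,1487)
step 9: (847225, 52644)  from 10·(79196,4921) + (55265,3434)
(x₁, y₁) = (847225, 52644);  847225² − 259·52644² = 1 ✓
(847225+52644√259)^2 = 1435580401249 + 89202625800√259
(847225+52644√259)^3 = 2432519210895520825 + 151149389286757356√259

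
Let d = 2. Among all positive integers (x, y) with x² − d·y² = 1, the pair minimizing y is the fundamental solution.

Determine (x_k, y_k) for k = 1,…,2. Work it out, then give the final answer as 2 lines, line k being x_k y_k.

3 2
17 12

[1; 2] for √2; ℓ=1 ⇒ convergent index 1
a_0=1:  p_0=1·1+0=1,  q_0=1·0+1=1
a_1=2:  p_1=2·1+1=3,  q_1=2·1+0=2
→ (3, 2).  Check: 3²=9, 2·2²=8, difference 1.
(3+2√2)^2 = 17 + 12√2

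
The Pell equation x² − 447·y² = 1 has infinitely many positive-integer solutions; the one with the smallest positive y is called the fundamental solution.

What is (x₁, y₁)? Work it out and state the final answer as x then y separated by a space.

d=447: √d = [21; 7,42] (ℓ=2, even), read p_1/q_1
k=0  a_k=21  p_k/q_k = 21/1
k=1  a_k=7  p_k/q_k = 148/7
→ (148, 7).  Check: 148²=21904, 447·7²=21903, difference 1.

148 7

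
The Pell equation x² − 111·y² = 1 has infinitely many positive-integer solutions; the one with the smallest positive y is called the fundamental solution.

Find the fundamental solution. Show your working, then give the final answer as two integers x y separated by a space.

d=111: √d = [10; 1,1,6,1,1,20] (ℓ=6, even), read p_5/q_5
a_0=10:  p_0=10·1+0=10,  q_0=10·0+1=1
…
a_2=1:  p_2=1·11+10=21,  q_2=1·1+1=2
…
a_4=1:  p_4=1·137+21=158,  q_4=1·13+2=15
a_5=1:  p_5=1·158+137=295,  q_5=1·15+13=28
(x₁, y₁) = (295, 28);  295² − 111·28² = 1 ✓

295 28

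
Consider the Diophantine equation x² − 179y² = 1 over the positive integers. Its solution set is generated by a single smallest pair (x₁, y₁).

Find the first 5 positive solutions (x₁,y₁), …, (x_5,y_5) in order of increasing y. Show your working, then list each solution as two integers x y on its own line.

4190210 313191
35115719688199 2624672120220
294284479589372473370 21995854729733779209
2466227538440333747559727201 184334500894152933286567560
20668022587695847460244899657331050 1544800537983355129318686777395991

√179 → a₀=13, period (2,1,1,1,3,…,1,2,26); ℓ=14 even so k=13
i=0: a=13 ⇒ p=13, q=1
i=1: a=2 ⇒ p=27, q=2
…
i=3: a=1 ⇒ p=67, q=5
i=4: a=1 ⇒ p=107, q=8
i=5: a=3 ⇒ p=388, q=29
i=6: a=5 ⇒ p=2047, q=153
…
i=8: a=5 ⇒ p=137042, q=10243
i=9: a=3 ⇒ p=438125, q=32747
i=10: a=1 ⇒ p=575167, q=42990
i=11: a=1 ⇒ p=1013292, q=75737
i=12: a=1 ⇒ p=1588459, q=118727
i=13: a=2 ⇒ p=4190210, q=313191
fundamental: x₁=4190210, y₁=313191  (since 17557859844100 − 179·98088602481 = 1)
(x_2, y_2) = (4190210·4190210 + 179·313191·313191, 4190210·313191 + 313191·4190210) = (35115719688199, 2624672120220)
(x_3, y_3) = (4190210·35115719688199 + 179·313191·2624672120220, 4190210·2624672120220 + 313191·35115719688199) = (294284479589372473370, 21995854729733779209)
(x_4, y_4) = (4190210·294284479589372473370 + 179·313191·21995854729733779209, 4190210·21995854729733779209 + 313191·294284479589372473370) = (2466227538440333747559727201, 184334500894152933286567560)
(x_5, y_5) = (4190210·2466227538440333747559727201 + 179·313191·184334500894152933286567560, 4190210·184334500894152933286567560 + 313191·2466227538440333747559727201) = (20668022587695847460244899657331050, 1544800537983355129318686777395991)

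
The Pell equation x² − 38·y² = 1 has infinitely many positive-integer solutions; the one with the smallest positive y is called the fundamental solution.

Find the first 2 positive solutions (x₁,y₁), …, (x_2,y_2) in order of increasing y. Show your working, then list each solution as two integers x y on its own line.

√38 = [6; 6,12, …], period ℓ=2 (even) → k=1
step 0: (6, 1)  from 6·(1,0) + (0,1)
step 1: (37, 6)  from 6·(6,1) + (1,0)
fundamental: x₁=37, y₁=6  (since 1369 − 38·36 = 1)
n=2: (37,6)∘(37,6) = (37·37+38·6·6, 37·6+6·37) = (2737,444)

37 6
2737 444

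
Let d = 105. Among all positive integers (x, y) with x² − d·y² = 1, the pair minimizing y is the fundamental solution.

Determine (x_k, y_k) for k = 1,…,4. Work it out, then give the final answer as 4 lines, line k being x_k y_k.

d=105: √d = [10; 4,20] (ℓ=2, even), read p_1/q_1
k=0  a_k=10  p_k/q_k = 10/1
k=1  a_k=4  p_k/q_k = 41/4
(x₁, y₁) = (41, 4);  41² − 105·4² = 1 ✓
(41+4√105)^2 = 3361 + 328√105
(41+4√105)^3 = 275561 + 26892√105
(41+4√105)^4 = 22592641 + 2204816√105

41 4
3361 328
275561 26892
22592641 2204816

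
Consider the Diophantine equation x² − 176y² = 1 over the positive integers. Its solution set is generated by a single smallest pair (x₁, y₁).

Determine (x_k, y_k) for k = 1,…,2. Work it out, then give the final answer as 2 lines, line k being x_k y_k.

199 15
79201 5970

√176 → a₀=13, period (3,1,3,26); ℓ=4 even so k=3
k=0  a_k=13  p_k/q_k = 13/1
k=1  a_k=3  p_k/q_k = 40/3
k=2  a_k=1  p_k/q_k = 53/4
k=3  a_k=3  p_k/q_k = 199/15
fundamental: x₁=199, y₁=15  (since 39601 − 176·225 = 1)
(199+15√176)^2 = 79201 + 5970√176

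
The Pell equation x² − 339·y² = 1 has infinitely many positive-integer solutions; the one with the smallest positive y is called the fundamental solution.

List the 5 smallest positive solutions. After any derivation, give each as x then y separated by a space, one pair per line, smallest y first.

√339 → a₀=18, period (2,2,2,1,17,1,2,2,2,36); ℓ=10 even so k=9
k=0  a_k=18  p_k/q_k = 18/1
…
k=2  a_k=2  p_k/q_k = 92/5
…
k=7  a_k=2  p_k/q_k = 17252/937
k=8  a_k=2  p_k/q_k = 40359/2192
k=9  a_k=2  p_k/q_k = 97970/5321
fundamental: x₁=97970, y₁=5321  (since 9598120900 − 339·28313041 = 1)
(97970+5321√339)^2 = 19196241799 + 1042596740√339
(97970+5321√339)^3 = 3761311617998090 + 204286405230279√339
(97970+5321√339)^4 = 736991398411349512801 + 40027878239778270520√339
(97970+5321√339)^5 = 144406094600958511920229850 + 7843062462097867920458521√339

97970 5321
19196241799 1042596740
3761311617998090 204286405230279
736991398411349512801 40027878239778270520
144406094600958511920229850 7843062462097867920458521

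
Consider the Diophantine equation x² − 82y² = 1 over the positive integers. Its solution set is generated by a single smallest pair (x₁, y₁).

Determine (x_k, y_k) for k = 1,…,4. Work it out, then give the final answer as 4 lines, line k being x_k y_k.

163 18
53137 5868
17322499 1912950
5647081537 623615832

√82 = [9; 18, …], period ℓ=1 (odd) → k=1
k=0  a_k=9  p_k/q_k = 9/1
k=1  a_k=18  p_k/q_k = 163/18
→ (163, 18).  Check: 163²=26569, 82·18²=26568, difference 1.
(x_2, y_2) = (163·163 + 82·18·18, 163·18 + 18·163) = (53137, 5868)
(x_3, y_3) = (163·53137 + 82·18·5868, 163·5868 + 18·53137) = (17322499, 1912950)
(x_4, y_4) = (163·17322499 + 82·18·1912950, 163·1912950 + 18·17322499) = (5647081537, 623615832)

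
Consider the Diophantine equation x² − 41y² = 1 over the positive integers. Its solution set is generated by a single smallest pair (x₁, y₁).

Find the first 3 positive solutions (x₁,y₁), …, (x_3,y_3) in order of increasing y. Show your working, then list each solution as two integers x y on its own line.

√41 → a₀=6, period (2,2,12); ℓ=3 odd so k=5
i=0: a=6 ⇒ p=6, q=1
…
i=3: a=12 ⇒ p=397, q=62
i=4: a=2 ⇒ p=826, q=129
i=5: a=2 ⇒ p=2049, q=320
→ (2049, 320).  Check: 2049²=4198401, 41·320²=4198400, difference 1.
k=2:  x_2 = 2049·2049+41·320·320 = 8396801,  y_2 = 2049·320+320·2049 = 1311360
k=3:  x_3 = 2049·8396801+41·320·1311360 = 34410088449,  y_3 = 2049·1311360+320·8396801 = 5373952960

2049 320
8396801 1311360
34410088449 5373952960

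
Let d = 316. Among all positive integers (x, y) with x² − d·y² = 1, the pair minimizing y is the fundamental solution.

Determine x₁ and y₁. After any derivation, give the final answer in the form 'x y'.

12799 720

d=316: √d = [17; 1,3,2,8,2,3,1,34] (ℓ=8, even), read p_7/q_7
i=0: a=17 ⇒ p=17, q=1
…
i=5: a=2 ⇒ p=2862, q=161
i=6: a=3 ⇒ p=9937, q=559
i=7: a=1 ⇒ p=12799, q=720
(x₁, y₁) = (12799, 720);  12799² − 316·720² = 1 ✓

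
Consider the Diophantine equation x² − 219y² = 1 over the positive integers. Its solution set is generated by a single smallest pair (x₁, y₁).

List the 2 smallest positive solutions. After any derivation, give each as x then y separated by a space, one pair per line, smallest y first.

74 5
10951 740

√219 = [14; 1,3,1,28, …], period ℓ=4 (even) → k=3
i=0: a=14 ⇒ p=14, q=1
…
i=2: a=3 ⇒ p=59, q=4
i=3: a=1 ⇒ p=74, q=5
→ (74, 5).  Check: 74²=5476, 219·5²=5475, difference 1.
k=2:  x_2 = 74·74+219·5·5 = 10951,  y_2 = 74·5+5·74 = 740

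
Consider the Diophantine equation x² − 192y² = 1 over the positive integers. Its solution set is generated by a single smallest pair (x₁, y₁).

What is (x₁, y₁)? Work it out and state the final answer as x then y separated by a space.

97 7

√192 → a₀=13, period (1,5,1,26); ℓ=4 even so k=3
a_0=13:  p_0=13·1+0=13,  q_0=13·0+1=1
…
a_2=5:  p_2=5·14+13=83,  q_2=5·1+1=6
a_3=1:  p_3=1·83+14=97,  q_3=1·6+1=7
(x₁, y₁) = (97, 7);  97² − 192·7² = 1 ✓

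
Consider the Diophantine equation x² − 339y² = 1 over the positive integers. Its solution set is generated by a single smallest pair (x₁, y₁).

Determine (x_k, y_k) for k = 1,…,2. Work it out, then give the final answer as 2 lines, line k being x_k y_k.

d=339: √d = [18; 2,2,2,1,17,1,2,2,2,36] (ℓ=10, even), read p_9/q_9
i=0: a=18 ⇒ p=18, q=1
i=1: a=2 ⇒ p=37, q=2
i=2: a=2 ⇒ p=92, q=5
i=3: a=2 ⇒ p=221, q=12
…
i=5: a=17 ⇒ p=5542, q=301
i=6: a=1 ⇒ p=5855, q=318
…
i=8: a=2 ⇒ p=40359, q=2192
i=9: a=2 ⇒ p=97970, q=5321
(x₁, y₁) = (97970, 5321);  97970² − 339·5321² = 1 ✓
(97970+5321√339)^2 = 19196241799 + 1042596740√339

97970 5321
19196241799 1042596740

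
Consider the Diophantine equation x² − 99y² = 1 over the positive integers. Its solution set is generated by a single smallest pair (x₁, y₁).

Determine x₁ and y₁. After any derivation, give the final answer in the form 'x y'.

10 1

[9; 1,18] for √99; ℓ=2 ⇒ convergent index 1
step 0: (9, 1)  from 9·(1,0) + (0,1)
step 1: (10, 1)  from 1·(9,1) + (1,0)
→ (10, 1).  Check: 10²=100, 99·1²=99, difference 1.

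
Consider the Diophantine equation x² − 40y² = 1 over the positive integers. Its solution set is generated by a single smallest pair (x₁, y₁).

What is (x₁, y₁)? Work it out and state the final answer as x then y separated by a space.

19 3

√40 = [6; 3,12, …], period ℓ=2 (even) → k=1
k=0  a_k=6  p_k/q_k = 6/1
k=1  a_k=3  p_k/q_k = 19/3
fundamental: x₁=19, y₁=3  (since 361 − 40·9 = 1)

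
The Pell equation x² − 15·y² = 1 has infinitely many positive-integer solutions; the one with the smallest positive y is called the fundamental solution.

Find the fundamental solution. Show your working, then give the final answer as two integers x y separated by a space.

4 1

√15 → a₀=3, period (1,6); ℓ=2 even so k=1
i=0: a=3 ⇒ p=3, q=1
i=1: a=1 ⇒ p=4, q=1
(x₁, y₁) = (4, 1);  4² − 15·1² = 1 ✓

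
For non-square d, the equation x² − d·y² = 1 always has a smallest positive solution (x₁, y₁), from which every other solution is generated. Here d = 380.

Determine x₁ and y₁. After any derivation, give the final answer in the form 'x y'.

39 2

[19; 2,38] for √380; ℓ=2 ⇒ convergent index 1
step 0: (19, 1)  from 19·(1,0) + (0,1)
step 1: (39, 2)  from 2·(19,1) + (1,0)
→ (39, 2).  Check: 39²=1521, 380·2²=1520, difference 1.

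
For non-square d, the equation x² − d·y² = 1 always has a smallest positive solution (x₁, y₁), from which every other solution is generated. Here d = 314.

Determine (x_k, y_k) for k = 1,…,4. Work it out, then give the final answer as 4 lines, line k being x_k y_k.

392499 22150
308110930001 17387705700
241866463828532499 13649314199066450
189864690372162243720001 10714684347621377411400

d=314: √d = [17; 1,2,1,1,2,1,34] (ℓ=7, odd), read p_13/q_13
i=0: a=17 ⇒ p=17, q=1
i=1: a=1 ⇒ p=18, q=1
i=2: a=2 ⇒ p=53, q=3
i=3: a=1 ⇒ p=71, q=4
i=4: a=1 ⇒ p=124, q=7
i=5: a=2 ⇒ p=319, q=18
i=6: a=1 ⇒ p=443, q=25
i=7: a=34 ⇒ p=15381, q=868
i=8: a=1 ⇒ p=15824, q=893
i=9: a=2 ⇒ p=47029, q=2654
i=10: a=1 ⇒ p=62853, q=3547
…
i=12: a=2 ⇒ p=282617, q=15949
i=13: a=1 ⇒ p=392499, q=22150
(x₁, y₁) = (392499, 22150);  392499² − 314·22150² = 1 ✓
n=2: (392499,22150)∘(392499,22150) = (392499·392499+314·22150·22150, 392499·22150+22150·392499) = (308110930001,17387705700)
n=3: (308110930001,17387705700)∘(392499,22150) = (392499·308110930001+314·22150·17387705700, 392499·17387705700+22150·308110930001) = (241866463828532499,13649314199066450)
n=4: (241866463828532499,13649314199066450)∘(392499,22150) = (392499·241866463828532499+314·22150·13649314199066450, 392499·13649314199066450+22150·241866463828532499) = (189864690372162243720001,10714684347621377411400)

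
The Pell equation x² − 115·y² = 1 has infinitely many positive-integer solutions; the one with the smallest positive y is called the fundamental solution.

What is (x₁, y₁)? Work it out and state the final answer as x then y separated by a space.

√115 = [10; 1,2,1,1,1,1,1,2,1,20, …], period ℓ=10 (even) → k=9
i=0: a=10 ⇒ p=10, q=1
i=1: a=1 ⇒ p=11, q=1
…
i=3: a=1 ⇒ p=43, q=4
i=4: a=1 ⇒ p=75, q=7
i=5: a=1 ⇒ p=118, q=11
i=6: a=1 ⇒ p=193, q=18
…
i=8: a=2 ⇒ p=815, q=76
i=9: a=1 ⇒ p=1126, q=105
→ (1126, 105).  Check: 1126²=1267876, 115·105²=1267875, difference 1.

1126 105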